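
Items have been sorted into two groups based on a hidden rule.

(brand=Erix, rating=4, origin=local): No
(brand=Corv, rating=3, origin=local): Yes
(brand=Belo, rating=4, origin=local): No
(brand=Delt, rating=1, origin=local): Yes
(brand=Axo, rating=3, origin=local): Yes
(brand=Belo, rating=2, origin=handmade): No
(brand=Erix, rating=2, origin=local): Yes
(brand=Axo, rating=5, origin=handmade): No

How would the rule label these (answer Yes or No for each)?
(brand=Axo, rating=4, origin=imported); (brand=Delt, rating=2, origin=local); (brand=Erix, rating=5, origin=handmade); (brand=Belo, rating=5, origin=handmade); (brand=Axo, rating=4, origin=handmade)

A rule that fits every label: origin is local AND rating ≤ 3 — true of each 'Yes' example, false of each 'No' one.
(brand=Axo, rating=4, origin=imported): origin is imported, rating = 4, does not pass → No.
(brand=Delt, rating=2, origin=local): origin is local, rating = 2, matches → Yes.
(brand=Erix, rating=5, origin=handmade): origin is handmade, rating = 5, does not pass → No.
(brand=Belo, rating=5, origin=handmade): origin is handmade, rating = 5, does not pass → No.
(brand=Axo, rating=4, origin=handmade): origin is handmade, rating = 4, does not pass → No.

No, Yes, No, No, No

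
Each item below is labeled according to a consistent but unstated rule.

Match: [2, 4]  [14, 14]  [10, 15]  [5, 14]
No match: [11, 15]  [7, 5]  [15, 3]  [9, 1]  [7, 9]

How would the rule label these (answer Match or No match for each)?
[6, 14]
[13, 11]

Every 'Match' example satisfies: product is even. None of the 'No match' examples do.
[6, 14]: 6·14 = 84, has this property → Match.
[13, 11]: 13·11 = 143, does not satisfy this → No match.

Match, No match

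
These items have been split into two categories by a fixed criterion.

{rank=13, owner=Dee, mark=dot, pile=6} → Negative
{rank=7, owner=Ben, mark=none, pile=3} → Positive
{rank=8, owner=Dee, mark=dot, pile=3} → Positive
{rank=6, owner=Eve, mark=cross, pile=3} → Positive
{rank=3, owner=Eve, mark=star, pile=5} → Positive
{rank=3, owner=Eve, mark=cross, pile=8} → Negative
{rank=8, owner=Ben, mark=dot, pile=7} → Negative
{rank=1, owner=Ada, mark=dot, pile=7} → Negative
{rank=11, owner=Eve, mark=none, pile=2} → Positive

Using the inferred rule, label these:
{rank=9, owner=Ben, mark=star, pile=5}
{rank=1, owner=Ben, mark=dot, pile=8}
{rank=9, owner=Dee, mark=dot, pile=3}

Rule: pile ≤ 5. This holds for each 'Positive' example and fails for each 'Negative' one.
Positive: {rank=9, owner=Ben, mark=star, pile=5}, since pile = 5. Negative: {rank=1, owner=Ben, mark=dot, pile=8}, since pile = 8. Positive: {rank=9, owner=Dee, mark=dot, pile=3}, since pile = 3.

Positive, Negative, Positive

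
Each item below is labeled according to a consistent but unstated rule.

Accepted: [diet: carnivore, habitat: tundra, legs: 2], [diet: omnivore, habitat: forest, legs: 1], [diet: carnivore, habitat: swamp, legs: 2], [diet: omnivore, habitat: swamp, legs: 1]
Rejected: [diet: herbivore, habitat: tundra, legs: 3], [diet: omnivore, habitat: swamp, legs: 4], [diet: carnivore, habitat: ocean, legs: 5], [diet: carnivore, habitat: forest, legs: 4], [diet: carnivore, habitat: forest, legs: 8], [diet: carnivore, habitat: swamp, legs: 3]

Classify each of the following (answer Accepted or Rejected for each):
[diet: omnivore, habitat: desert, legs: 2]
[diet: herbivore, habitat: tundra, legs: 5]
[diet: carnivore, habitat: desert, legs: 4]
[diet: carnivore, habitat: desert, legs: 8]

The simplest hypothesis consistent with all the labels is: legs ≤ 2.
[diet: omnivore, habitat: desert, legs: 2]: legs = 2, qualifies → Accepted.
[diet: herbivore, habitat: tundra, legs: 5]: legs = 5, doesn't match → Rejected.
[diet: carnivore, habitat: desert, legs: 4]: legs = 4, doesn't match → Rejected.
[diet: carnivore, habitat: desert, legs: 8]: legs = 8, doesn't match → Rejected.

Accepted, Rejected, Rejected, Rejected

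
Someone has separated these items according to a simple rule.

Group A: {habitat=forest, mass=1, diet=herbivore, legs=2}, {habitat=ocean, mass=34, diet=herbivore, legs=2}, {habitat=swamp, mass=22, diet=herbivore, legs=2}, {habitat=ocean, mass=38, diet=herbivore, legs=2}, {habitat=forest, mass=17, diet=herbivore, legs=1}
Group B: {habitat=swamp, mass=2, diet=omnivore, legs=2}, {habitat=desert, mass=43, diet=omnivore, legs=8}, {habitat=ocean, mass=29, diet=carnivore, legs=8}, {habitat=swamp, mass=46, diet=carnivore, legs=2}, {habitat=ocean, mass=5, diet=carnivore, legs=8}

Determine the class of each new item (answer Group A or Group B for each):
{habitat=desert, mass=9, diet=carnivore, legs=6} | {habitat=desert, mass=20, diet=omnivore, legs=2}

Looking at the examples, the only property every 'Group A' case has and every 'Group B' case lacks is: diet is herbivore.

Group B, Group B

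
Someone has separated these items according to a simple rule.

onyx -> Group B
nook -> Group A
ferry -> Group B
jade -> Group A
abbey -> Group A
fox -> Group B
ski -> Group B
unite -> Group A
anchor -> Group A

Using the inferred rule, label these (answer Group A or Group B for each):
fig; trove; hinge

Group B, Group A, Group A

The rule appears to be: has ≥ 2 vowels.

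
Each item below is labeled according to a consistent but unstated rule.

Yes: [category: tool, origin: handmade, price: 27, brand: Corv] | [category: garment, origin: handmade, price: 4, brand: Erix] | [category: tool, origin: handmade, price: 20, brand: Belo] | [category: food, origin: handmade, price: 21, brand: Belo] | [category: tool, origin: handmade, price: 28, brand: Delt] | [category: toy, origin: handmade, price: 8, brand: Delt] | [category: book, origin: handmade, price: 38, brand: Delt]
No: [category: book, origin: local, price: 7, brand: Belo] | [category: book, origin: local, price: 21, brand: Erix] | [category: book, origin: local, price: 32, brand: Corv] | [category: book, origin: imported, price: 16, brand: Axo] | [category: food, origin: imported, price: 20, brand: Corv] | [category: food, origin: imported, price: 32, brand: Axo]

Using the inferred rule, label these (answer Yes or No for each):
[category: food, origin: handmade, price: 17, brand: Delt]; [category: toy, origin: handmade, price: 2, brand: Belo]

Yes, Yes

'Yes' ⟺ origin is handmade.
[category: food, origin: handmade, price: 17, brand: Delt] — origin is handmade, hence Yes.
[category: toy, origin: handmade, price: 2, brand: Belo] — origin is handmade, hence Yes.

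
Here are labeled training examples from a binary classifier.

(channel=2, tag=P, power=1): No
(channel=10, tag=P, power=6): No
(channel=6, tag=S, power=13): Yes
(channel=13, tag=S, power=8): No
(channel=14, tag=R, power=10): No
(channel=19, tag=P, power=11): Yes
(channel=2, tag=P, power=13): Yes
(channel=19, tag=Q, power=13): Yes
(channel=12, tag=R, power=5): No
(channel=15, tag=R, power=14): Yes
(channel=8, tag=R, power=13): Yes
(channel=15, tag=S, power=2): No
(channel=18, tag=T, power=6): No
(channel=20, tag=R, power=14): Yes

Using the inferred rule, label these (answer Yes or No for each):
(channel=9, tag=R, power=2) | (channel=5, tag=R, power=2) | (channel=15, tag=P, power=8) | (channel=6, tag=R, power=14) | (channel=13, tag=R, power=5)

The pattern is that an item is 'Yes' exactly when: power ≥ 11.

No, No, No, Yes, No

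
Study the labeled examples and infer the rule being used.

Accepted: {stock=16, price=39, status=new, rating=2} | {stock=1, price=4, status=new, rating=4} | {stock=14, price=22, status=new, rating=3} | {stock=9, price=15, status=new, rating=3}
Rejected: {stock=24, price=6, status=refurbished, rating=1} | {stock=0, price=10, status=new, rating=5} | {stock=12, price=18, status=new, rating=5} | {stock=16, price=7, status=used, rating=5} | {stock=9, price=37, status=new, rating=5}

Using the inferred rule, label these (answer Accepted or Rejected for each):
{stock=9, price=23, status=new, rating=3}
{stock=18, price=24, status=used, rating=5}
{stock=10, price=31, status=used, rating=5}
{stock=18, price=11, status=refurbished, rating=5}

The pattern is that an item is 'Accepted' exactly when: status is new AND rating ≤ 4.
{stock=9, price=23, status=new, rating=3} → status is new, rating = 3 → Accepted.
{stock=18, price=24, status=used, rating=5} → status is used, rating = 5 → Rejected.
{stock=10, price=31, status=used, rating=5} → status is used, rating = 5 → Rejected.
{stock=18, price=11, status=refurbished, rating=5} → status is refurbished, rating = 5 → Rejected.

Accepted, Rejected, Rejected, Rejected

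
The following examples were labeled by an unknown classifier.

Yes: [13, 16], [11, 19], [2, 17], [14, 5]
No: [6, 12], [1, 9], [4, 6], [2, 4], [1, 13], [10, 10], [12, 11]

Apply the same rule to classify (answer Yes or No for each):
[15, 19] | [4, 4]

The distinguishing property — max ≥ 14 — holds for all the 'Yes' cases and none of the 'No' cases.
Yes: [15, 19], since max 19.
No: [4, 4], since max 4.

Yes, No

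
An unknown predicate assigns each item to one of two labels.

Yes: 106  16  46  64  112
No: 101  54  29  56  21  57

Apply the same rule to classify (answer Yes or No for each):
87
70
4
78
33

No, Yes, Yes, No, No

The common property of the 'Yes' items is: ≡ 1 (mod 3). No 'No' item has it.
No: 87, since 87 mod 3 = 0. Yes: 70, since 70 mod 3 = 1. Yes: 4, since 4 mod 3 = 1. No: 78, since 78 mod 3 = 0. No: 33, since 33 mod 3 = 0.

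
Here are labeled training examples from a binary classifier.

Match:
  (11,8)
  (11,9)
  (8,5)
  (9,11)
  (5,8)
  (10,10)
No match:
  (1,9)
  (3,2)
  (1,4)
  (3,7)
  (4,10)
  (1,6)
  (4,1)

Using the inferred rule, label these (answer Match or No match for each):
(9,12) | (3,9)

One predicate separates the groups cleanly: first ≥ 5.

Match, No match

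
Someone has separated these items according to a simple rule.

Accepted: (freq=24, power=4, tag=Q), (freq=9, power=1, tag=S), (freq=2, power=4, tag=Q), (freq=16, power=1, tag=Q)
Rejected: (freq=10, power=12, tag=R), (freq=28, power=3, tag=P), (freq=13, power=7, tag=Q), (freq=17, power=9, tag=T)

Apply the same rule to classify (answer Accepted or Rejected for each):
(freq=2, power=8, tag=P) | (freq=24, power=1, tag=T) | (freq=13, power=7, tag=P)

The common property of the 'Accepted' items is: power ≤ 4 AND freq ≤ 24. No 'Rejected' item has it.
Rejected: (freq=2, power=8, tag=P), since power = 8, freq = 2. Accepted: (freq=24, power=1, tag=T), since power = 1, freq = 24. Rejected: (freq=13, power=7, tag=P), since power = 7, freq = 13.

Rejected, Accepted, Rejected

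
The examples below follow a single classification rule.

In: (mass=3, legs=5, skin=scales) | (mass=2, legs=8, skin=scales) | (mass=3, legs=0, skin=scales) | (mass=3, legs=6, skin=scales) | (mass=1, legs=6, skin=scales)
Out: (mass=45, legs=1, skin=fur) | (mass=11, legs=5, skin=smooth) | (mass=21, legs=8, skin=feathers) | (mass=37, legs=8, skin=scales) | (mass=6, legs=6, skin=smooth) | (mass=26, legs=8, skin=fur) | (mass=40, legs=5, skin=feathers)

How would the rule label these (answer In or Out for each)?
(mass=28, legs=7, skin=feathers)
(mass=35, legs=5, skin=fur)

Out, Out

One predicate separates the groups cleanly: mass ≤ 3.
(mass=28, legs=7, skin=feathers): Out (mass = 28).
(mass=35, legs=5, skin=fur): Out (mass = 35).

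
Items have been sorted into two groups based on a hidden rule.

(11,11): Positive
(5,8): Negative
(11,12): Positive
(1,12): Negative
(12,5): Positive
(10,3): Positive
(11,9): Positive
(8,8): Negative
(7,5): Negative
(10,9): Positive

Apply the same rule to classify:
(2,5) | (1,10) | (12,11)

Every 'Positive' example satisfies: first ≥ 9. None of the 'Negative' examples do.
(2,5): first 2, does not satisfy this → Negative. (1,10): first 1, does not satisfy this → Negative. (12,11): first 12, meets the rule → Positive.

Negative, Negative, Positive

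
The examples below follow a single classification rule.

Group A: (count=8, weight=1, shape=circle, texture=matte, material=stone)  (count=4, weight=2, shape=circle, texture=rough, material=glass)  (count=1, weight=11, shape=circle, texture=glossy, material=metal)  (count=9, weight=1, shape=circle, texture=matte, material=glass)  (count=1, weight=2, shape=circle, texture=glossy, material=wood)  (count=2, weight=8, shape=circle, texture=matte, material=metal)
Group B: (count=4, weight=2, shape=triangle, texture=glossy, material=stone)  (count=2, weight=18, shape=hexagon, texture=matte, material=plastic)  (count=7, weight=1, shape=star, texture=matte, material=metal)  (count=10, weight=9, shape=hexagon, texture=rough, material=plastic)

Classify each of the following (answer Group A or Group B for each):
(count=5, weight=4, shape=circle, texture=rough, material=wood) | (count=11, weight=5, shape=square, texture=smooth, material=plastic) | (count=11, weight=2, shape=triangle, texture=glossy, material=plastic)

Group A, Group B, Group B

All 'Group A' examples share one property — shape is circle — and every 'Group B' example lacks it.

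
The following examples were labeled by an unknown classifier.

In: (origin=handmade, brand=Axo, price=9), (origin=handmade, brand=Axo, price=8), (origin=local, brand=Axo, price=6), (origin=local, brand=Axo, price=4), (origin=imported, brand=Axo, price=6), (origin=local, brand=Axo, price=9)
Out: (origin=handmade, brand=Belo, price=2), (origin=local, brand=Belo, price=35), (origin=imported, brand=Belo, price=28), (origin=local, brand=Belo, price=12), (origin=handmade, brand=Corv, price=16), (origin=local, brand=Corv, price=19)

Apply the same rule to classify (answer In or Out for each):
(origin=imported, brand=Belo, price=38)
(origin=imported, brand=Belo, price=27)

Every 'In' example satisfies: brand is Axo. None of the 'Out' examples do.
(origin=imported, brand=Belo, price=38): Out (brand is Belo). (origin=imported, brand=Belo, price=27): Out (brand is Belo).

Out, Out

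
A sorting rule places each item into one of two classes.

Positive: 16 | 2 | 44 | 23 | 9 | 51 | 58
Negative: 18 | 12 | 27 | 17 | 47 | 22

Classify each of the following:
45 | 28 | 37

The simplest hypothesis consistent with all the labels is: ≡ 2 (mod 7).
45: 45 mod 7 = 3 — fails the rule, so Negative.
28: 28 mod 7 = 0 — fails the rule, so Negative.
37: 37 mod 7 = 2 — satisfies this, so Positive.

Negative, Negative, Positive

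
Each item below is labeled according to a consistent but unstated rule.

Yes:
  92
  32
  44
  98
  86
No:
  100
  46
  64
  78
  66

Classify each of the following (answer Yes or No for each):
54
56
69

No, Yes, No

The rule appears to be: ≡ 2 (mod 3).
54 → 54 mod 3 = 0 → No.
56 → 56 mod 3 = 2 → Yes.
69 → 69 mod 3 = 0 → No.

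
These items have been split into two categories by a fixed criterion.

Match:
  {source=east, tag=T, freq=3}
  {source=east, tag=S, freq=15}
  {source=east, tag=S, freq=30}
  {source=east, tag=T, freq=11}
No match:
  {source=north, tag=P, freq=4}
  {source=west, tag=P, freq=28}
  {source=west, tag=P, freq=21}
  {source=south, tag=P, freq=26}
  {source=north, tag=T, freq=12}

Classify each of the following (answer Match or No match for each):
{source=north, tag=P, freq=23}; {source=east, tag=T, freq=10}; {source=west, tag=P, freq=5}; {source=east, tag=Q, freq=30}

No match, Match, No match, Match

The simplest hypothesis consistent with all the labels is: source is east.
{source=north, tag=P, freq=23}: source is north, does not fit → No match.
{source=east, tag=T, freq=10}: source is east, checks out → Match.
{source=west, tag=P, freq=5}: source is west, does not fit → No match.
{source=east, tag=Q, freq=30}: source is east, checks out → Match.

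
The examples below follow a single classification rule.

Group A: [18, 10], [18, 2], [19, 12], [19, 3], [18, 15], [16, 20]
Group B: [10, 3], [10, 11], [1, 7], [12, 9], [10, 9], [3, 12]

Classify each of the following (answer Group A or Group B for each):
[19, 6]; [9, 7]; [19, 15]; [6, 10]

Group A, Group B, Group A, Group B

'Group A' ⟺ first ≥ 15.
[19, 6] → first 19 → Group A. [9, 7] → first 9 → Group B. [19, 15] → first 19 → Group A. [6, 10] → first 6 → Group B.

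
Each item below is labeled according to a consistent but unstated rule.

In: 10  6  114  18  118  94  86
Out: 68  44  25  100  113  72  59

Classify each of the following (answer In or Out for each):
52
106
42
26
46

Out, In, In, In, In

The rule appears to be: ≡ 2 (mod 4).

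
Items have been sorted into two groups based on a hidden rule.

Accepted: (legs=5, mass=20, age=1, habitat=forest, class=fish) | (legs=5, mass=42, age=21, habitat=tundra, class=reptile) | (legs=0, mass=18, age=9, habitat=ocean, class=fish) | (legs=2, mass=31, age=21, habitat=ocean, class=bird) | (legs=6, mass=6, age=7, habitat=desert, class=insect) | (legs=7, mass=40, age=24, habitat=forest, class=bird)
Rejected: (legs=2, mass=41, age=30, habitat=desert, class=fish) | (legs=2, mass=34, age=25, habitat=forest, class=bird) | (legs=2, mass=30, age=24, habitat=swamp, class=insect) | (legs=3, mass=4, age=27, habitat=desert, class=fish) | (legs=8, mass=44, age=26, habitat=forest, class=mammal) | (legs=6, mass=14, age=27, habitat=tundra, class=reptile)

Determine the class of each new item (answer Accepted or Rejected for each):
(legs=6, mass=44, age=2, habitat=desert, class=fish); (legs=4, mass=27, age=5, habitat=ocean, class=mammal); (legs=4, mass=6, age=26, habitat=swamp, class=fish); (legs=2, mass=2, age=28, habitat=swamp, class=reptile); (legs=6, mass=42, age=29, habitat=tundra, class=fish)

All 'Accepted' examples share one property — age ≤ 21 OR legs = 7 — and every 'Rejected' example lacks it.

Accepted, Accepted, Rejected, Rejected, Rejected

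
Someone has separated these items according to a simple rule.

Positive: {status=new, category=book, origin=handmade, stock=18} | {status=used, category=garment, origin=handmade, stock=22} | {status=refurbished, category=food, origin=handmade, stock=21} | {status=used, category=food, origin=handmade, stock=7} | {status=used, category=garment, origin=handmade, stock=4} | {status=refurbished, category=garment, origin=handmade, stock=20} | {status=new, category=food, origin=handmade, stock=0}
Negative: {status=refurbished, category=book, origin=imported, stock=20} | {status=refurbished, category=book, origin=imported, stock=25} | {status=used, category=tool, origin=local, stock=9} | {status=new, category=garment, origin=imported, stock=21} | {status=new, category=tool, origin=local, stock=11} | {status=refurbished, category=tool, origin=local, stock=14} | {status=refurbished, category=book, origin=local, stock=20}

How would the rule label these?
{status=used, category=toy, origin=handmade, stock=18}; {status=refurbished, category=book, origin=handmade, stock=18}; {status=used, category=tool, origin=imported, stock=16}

Positive, Positive, Negative

The simplest hypothesis consistent with all the labels is: origin is handmade.
{status=used, category=toy, origin=handmade, stock=18}: Positive (origin is handmade).
{status=refurbished, category=book, origin=handmade, stock=18}: Positive (origin is handmade).
{status=used, category=tool, origin=imported, stock=16}: Negative (origin is imported).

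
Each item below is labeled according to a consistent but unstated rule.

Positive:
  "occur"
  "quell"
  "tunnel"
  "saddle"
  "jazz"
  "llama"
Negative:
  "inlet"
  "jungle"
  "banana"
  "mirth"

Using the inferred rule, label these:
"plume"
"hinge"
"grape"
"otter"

The rule appears to be: has a double letter.
Negative: "plume", since no doubled letter. Negative: "hinge", since no doubled letter. Negative: "grape", since no doubled letter. Positive: "otter", since 'tt' doubled.

Negative, Negative, Negative, Positive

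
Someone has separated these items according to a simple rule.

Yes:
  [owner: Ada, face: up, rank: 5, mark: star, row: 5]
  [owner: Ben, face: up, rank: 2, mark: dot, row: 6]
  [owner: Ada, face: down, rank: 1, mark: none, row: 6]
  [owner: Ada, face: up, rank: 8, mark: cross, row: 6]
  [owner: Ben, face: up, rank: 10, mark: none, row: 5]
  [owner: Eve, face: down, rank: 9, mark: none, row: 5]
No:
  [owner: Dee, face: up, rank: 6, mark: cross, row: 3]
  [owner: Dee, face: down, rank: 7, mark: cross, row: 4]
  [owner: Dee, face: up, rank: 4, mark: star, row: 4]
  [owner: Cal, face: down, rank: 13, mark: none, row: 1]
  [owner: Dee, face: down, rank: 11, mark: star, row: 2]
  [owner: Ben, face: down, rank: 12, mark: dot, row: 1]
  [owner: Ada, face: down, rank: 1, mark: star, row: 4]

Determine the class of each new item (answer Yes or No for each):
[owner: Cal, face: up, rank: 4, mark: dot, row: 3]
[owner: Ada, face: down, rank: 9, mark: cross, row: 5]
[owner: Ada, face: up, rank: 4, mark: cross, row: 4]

One predicate separates the groups cleanly: row ≥ 5.
[owner: Cal, face: up, rank: 4, mark: dot, row: 3] — row = 3, hence No.
[owner: Ada, face: down, rank: 9, mark: cross, row: 5] — row = 5, hence Yes.
[owner: Ada, face: up, rank: 4, mark: cross, row: 4] — row = 4, hence No.

No, Yes, No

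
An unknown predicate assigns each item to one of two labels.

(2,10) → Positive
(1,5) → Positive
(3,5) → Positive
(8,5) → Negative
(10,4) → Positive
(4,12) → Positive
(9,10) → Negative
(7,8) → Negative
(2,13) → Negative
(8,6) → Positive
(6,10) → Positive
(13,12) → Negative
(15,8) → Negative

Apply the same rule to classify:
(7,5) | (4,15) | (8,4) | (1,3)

Positive, Negative, Positive, Positive

The common property of the 'Positive' items is: sum is even. No 'Negative' item has it.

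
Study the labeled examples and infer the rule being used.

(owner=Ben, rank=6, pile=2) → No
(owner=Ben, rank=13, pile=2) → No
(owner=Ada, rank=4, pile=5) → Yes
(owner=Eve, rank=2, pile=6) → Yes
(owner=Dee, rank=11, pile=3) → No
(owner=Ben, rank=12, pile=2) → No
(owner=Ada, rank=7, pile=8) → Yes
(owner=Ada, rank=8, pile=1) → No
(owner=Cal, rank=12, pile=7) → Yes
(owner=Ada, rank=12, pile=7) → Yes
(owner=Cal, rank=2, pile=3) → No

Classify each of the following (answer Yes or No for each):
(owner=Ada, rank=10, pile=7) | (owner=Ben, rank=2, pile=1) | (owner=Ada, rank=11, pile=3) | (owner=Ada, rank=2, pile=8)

'Yes' ⟺ pile ≥ 5.

Yes, No, No, Yes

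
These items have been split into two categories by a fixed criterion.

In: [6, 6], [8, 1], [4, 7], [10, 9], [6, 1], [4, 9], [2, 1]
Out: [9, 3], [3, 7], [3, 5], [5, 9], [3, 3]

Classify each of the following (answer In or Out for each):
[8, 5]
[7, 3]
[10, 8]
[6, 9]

In, Out, In, In

A rule that fits every label: first is even — true of each 'In' example, false of each 'Out' one.
[8, 5]: first 8 — has this property, so In.
[7, 3]: first 7 — fails the rule, so Out.
[10, 8]: first 10 — has this property, so In.
[6, 9]: first 6 — has this property, so In.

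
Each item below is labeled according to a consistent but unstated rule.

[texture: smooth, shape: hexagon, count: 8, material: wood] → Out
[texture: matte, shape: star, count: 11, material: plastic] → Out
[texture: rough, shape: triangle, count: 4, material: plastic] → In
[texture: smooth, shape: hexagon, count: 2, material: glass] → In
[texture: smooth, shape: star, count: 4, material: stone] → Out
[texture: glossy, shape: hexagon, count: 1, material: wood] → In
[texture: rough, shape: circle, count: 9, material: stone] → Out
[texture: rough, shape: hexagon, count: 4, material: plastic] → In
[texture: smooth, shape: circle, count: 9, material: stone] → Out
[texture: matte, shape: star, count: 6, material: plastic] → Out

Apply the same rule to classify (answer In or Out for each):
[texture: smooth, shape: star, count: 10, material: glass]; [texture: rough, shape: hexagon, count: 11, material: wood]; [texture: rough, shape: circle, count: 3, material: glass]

A rule that fits every label: shape is not star AND count ≤ 4 — true of each 'In' example, false of each 'Out' one.
Out: [texture: smooth, shape: star, count: 10, material: glass], since shape is star, count = 10. Out: [texture: rough, shape: hexagon, count: 11, material: wood], since shape is hexagon, count = 11. In: [texture: rough, shape: circle, count: 3, material: glass], since shape is circle, count = 3.

Out, Out, In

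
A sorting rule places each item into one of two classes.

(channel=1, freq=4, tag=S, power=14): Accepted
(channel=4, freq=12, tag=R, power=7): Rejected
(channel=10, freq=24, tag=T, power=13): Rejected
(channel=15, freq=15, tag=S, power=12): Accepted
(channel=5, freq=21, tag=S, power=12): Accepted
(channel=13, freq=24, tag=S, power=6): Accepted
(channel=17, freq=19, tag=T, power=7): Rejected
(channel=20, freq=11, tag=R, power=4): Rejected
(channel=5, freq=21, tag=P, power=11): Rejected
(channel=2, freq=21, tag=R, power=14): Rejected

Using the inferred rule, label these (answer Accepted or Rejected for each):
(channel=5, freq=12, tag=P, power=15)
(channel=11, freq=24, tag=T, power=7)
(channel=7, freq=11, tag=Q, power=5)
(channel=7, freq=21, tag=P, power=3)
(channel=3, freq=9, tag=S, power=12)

A rule that fits every label: tag is S — true of each 'Accepted' example, false of each 'Rejected' one.
(channel=5, freq=12, tag=P, power=15): tag is P, does not pass → Rejected. (channel=11, freq=24, tag=T, power=7): tag is T, does not pass → Rejected. (channel=7, freq=11, tag=Q, power=5): tag is Q, does not pass → Rejected. (channel=7, freq=21, tag=P, power=3): tag is P, does not pass → Rejected. (channel=3, freq=9, tag=S, power=12): tag is S, qualifies → Accepted.

Rejected, Rejected, Rejected, Rejected, Accepted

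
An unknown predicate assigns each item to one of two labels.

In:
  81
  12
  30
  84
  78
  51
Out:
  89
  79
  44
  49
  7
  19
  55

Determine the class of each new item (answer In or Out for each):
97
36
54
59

Out, In, In, Out

The rule appears to be: multiple of 3.
97: 97 = 3·32 + 1 — does not pass, so Out.
36: 36 = 3·12 — checks out, so In.
54: 54 = 3·18 — checks out, so In.
59: 59 = 3·19 + 2 — does not pass, so Out.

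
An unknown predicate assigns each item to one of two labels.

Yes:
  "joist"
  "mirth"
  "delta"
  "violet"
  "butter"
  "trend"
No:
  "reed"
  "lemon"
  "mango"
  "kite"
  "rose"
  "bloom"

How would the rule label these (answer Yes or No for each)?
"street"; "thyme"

Yes, Yes

The rule appears to be: length ≥ 5 AND contains 't'.
Yes: "street", since length 6, has 't'.
Yes: "thyme", since length 5, has 't'.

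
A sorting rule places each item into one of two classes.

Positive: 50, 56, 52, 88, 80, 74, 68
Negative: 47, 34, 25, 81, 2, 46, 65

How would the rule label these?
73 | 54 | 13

Negative, Positive, Negative

Rule: even AND at least 47. This holds for each 'Positive' example and fails for each 'Negative' one.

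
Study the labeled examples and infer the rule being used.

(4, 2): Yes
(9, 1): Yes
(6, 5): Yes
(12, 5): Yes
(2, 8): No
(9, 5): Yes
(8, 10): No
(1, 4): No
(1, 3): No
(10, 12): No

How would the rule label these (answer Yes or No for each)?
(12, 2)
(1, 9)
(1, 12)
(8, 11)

The classifier is using: first > second.
(12, 2): 12 > 2 — satisfies this, so Yes.
(1, 9): 1 < 9 — doesn't match, so No.
(1, 12): 1 < 12 — doesn't match, so No.
(8, 11): 8 < 11 — doesn't match, so No.

Yes, No, No, No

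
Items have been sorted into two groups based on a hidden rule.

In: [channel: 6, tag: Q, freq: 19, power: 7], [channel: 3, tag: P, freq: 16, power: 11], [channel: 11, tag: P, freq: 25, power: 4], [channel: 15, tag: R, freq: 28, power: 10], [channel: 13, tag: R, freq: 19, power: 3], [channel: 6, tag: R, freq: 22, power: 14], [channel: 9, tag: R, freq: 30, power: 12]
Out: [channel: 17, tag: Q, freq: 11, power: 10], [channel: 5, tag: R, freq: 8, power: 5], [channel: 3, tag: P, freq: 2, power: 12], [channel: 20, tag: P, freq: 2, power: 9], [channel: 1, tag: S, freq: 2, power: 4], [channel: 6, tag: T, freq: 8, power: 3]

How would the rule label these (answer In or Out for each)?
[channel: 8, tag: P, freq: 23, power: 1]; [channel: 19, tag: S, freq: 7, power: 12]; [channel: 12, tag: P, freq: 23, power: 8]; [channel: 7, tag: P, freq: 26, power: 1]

Every 'In' example satisfies: freq ≥ 16. None of the 'Out' examples do.
[channel: 8, tag: P, freq: 23, power: 1]: freq = 23, passes → In. [channel: 19, tag: S, freq: 7, power: 12]: freq = 7, does not pass → Out. [channel: 12, tag: P, freq: 23, power: 8]: freq = 23, passes → In. [channel: 7, tag: P, freq: 26, power: 1]: freq = 26, passes → In.

In, Out, In, In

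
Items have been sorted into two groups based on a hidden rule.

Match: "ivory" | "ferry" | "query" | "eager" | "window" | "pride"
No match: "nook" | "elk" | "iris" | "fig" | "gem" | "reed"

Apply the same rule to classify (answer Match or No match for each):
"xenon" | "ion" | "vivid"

Match, No match, Match

The classifier is using: length ≥ 5.
"xenon" — length 5, hence Match.
"ion" — length 3, hence No match.
"vivid" — length 5, hence Match.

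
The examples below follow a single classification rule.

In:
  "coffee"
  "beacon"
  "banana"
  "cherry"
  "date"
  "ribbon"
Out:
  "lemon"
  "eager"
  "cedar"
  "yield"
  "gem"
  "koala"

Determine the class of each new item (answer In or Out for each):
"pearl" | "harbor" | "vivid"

Out, In, Out

The distinguishing property — even length — holds for all the 'In' cases and none of the 'Out' cases.
"pearl" — length 5, hence Out. "harbor" — length 6, hence In. "vivid" — length 5, hence Out.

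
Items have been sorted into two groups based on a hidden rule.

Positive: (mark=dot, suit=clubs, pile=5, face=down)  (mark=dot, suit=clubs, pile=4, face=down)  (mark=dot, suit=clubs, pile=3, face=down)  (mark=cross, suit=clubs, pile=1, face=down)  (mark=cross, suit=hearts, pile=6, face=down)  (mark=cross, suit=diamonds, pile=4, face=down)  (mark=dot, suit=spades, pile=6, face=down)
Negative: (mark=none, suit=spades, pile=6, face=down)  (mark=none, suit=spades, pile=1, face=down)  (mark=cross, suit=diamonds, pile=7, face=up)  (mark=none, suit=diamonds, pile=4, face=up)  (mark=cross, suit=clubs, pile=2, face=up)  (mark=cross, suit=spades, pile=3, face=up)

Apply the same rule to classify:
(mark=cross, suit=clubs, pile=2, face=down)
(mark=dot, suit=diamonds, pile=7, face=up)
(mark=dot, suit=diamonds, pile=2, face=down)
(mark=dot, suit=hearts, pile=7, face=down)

Positive, Negative, Positive, Positive

All 'Positive' examples share one property — mark is not none AND face is down — and every 'Negative' example lacks it.
(mark=cross, suit=clubs, pile=2, face=down): Positive (mark is cross, face is down).
(mark=dot, suit=diamonds, pile=7, face=up): Negative (mark is dot, face is up).
(mark=dot, suit=diamonds, pile=2, face=down): Positive (mark is dot, face is down).
(mark=dot, suit=hearts, pile=7, face=down): Positive (mark is dot, face is down).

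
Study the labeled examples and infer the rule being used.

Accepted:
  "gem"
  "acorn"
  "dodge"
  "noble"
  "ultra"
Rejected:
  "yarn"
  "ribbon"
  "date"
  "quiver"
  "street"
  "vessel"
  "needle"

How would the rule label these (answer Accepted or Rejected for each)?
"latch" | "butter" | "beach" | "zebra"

Accepted, Rejected, Accepted, Accepted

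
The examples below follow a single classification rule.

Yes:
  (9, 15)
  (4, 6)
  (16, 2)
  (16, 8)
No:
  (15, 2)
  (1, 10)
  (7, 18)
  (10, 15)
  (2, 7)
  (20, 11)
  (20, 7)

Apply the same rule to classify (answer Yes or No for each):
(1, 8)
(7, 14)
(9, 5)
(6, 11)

The distinguishing property — sum is even — holds for all the 'Yes' cases and none of the 'No' cases.

No, No, Yes, No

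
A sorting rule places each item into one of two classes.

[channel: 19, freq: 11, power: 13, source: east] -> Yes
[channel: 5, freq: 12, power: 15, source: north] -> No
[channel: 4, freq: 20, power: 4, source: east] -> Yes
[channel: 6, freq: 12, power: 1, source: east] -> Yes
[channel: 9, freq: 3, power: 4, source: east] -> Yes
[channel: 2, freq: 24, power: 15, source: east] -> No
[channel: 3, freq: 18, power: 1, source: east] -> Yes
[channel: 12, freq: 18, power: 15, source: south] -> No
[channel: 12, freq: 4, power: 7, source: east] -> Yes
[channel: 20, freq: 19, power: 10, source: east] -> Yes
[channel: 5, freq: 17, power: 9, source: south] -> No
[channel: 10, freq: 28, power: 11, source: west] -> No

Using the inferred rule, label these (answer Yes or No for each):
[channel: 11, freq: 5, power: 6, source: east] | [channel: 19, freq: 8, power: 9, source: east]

The distinguishing property — source is east AND freq ≤ 20 — holds for all the 'Yes' cases and none of the 'No' cases.
[channel: 11, freq: 5, power: 6, source: east] — source is east, freq = 5, hence Yes. [channel: 19, freq: 8, power: 9, source: east] — source is east, freq = 8, hence Yes.

Yes, Yes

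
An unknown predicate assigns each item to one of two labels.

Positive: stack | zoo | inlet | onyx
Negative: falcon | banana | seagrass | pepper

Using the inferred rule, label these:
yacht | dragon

Positive, Negative

The simplest hypothesis consistent with all the labels is: length ≤ 5.
yacht — length 5, hence Positive.
dragon — length 6, hence Negative.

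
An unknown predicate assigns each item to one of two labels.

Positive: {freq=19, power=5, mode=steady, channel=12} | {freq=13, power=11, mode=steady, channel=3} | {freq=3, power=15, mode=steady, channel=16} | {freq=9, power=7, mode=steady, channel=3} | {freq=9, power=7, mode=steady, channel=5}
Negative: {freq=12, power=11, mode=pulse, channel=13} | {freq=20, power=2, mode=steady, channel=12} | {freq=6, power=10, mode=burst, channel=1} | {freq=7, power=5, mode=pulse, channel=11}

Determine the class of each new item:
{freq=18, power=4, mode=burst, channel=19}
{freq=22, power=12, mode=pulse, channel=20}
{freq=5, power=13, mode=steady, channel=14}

Negative, Negative, Positive

A rule that fits every label: mode is steady AND freq ≤ 19 — true of each 'Positive' example, false of each 'Negative' one.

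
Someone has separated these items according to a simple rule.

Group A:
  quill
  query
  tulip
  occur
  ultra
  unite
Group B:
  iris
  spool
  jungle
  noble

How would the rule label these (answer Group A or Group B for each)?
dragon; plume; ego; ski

Every 'Group A' example satisfies: odd length AND contains 'u'. None of the 'Group B' examples do.
dragon: length 6, no 'u' — doesn't qualify, so Group B. plume: length 5, has 'u' — has this property, so Group A. ego: length 3, no 'u' — doesn't qualify, so Group B. ski: length 3, no 'u' — doesn't qualify, so Group B.

Group B, Group A, Group B, Group B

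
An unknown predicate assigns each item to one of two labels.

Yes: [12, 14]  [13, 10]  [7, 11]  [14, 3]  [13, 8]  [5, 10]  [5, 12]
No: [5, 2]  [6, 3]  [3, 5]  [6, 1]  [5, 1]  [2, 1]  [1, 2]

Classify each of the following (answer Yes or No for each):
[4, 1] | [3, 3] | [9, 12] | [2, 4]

No, No, Yes, No

The common property of the 'Yes' items is: sum ≥ 15. No 'No' item has it.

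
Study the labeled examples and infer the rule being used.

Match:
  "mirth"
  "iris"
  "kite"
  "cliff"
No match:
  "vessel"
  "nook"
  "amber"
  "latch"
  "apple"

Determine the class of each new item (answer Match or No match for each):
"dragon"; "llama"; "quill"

No match, No match, Match

The common property of the 'Match' items is: contains 'i'. No 'No match' item has it.
"dragon": no 'i', doesn't match → No match.
"llama": no 'i', doesn't match → No match.
"quill": has 'i', meets the rule → Match.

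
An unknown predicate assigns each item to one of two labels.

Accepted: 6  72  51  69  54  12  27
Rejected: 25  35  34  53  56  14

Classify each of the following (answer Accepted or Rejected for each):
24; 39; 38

Accepted, Accepted, Rejected

All 'Accepted' examples share one property — multiple of 3 — and every 'Rejected' example lacks it.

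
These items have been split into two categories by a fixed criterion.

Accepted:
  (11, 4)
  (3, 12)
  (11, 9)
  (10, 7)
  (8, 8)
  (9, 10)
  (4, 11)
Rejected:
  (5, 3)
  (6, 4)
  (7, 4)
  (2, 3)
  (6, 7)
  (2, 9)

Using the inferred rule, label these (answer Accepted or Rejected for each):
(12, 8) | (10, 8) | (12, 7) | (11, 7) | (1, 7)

Accepted, Accepted, Accepted, Accepted, Rejected

The classifier is using: sum ≥ 15.
(12, 8) — 12+8 = 20, hence Accepted.
(10, 8) — 10+8 = 18, hence Accepted.
(12, 7) — 12+7 = 19, hence Accepted.
(11, 7) — 11+7 = 18, hence Accepted.
(1, 7) — 1+7 = 8, hence Rejected.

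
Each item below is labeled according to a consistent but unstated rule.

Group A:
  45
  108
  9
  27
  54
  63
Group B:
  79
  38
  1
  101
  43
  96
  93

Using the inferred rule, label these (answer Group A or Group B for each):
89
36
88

Group B, Group A, Group B

Checking candidate rules against both groups, what survives is: multiple of 9.
89: 89 = 9·9 + 8 — does not pass, so Group B. 36: 36 = 9·4 — passes, so Group A. 88: 88 = 9·9 + 7 — does not pass, so Group B.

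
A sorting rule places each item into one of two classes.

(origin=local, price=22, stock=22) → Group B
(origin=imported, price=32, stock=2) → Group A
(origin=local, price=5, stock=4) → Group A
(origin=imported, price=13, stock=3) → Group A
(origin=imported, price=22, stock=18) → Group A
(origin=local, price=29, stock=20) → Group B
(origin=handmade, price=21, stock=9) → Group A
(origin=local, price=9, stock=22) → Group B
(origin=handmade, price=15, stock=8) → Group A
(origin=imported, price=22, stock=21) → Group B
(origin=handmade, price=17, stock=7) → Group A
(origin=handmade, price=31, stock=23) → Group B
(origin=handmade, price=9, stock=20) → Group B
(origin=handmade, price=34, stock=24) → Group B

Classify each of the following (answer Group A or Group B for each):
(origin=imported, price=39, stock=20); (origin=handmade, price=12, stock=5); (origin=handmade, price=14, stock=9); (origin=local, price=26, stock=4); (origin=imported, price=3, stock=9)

Group B, Group A, Group A, Group A, Group A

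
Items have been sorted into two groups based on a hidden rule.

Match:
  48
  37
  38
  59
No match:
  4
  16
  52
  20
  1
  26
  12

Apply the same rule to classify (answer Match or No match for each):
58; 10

Match, No match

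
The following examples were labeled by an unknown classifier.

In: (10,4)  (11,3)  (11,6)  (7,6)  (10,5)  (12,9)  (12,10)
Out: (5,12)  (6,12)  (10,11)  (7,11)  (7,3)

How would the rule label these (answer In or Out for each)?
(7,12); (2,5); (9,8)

A rule that fits every label: first > second AND sum ≥ 13 — true of each 'In' example, false of each 'Out' one.
(7,12) — 7 < 12, 7+12 = 19, hence Out. (2,5) — 2 < 5, 2+5 = 7, hence Out. (9,8) — 9 > 8, 9+8 = 17, hence In.

Out, Out, In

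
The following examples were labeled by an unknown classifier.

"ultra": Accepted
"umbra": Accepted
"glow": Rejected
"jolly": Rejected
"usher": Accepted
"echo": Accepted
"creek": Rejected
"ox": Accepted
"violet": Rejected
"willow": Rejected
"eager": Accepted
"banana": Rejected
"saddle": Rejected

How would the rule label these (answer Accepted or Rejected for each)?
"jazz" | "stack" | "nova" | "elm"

Rejected, Rejected, Rejected, Accepted

The rule appears to be: starts with a vowel.
"jazz" — starts with 'j', hence Rejected.
"stack" — starts with 's', hence Rejected.
"nova" — starts with 'n', hence Rejected.
"elm" — starts with 'e', hence Accepted.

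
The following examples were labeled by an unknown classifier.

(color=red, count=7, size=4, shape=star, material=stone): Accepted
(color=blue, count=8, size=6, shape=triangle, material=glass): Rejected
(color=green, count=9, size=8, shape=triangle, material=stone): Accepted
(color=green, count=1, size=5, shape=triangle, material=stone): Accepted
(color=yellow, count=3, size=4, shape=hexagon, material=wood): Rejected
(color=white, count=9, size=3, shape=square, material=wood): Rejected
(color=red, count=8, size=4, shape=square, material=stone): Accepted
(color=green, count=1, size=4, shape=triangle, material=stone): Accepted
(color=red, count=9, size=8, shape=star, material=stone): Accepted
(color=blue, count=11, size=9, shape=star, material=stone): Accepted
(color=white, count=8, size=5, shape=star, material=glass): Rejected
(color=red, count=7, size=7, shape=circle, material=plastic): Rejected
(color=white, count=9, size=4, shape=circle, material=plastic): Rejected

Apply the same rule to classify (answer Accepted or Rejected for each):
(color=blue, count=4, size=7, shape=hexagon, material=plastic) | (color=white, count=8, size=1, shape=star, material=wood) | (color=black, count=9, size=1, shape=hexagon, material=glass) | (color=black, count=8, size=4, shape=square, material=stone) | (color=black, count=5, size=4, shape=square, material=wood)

Rejected, Rejected, Rejected, Accepted, Rejected

The common property of the 'Accepted' items is: material is stone. No 'Rejected' item has it.
(color=blue, count=4, size=7, shape=hexagon, material=plastic) → material is plastic → Rejected.
(color=white, count=8, size=1, shape=star, material=wood) → material is wood → Rejected.
(color=black, count=9, size=1, shape=hexagon, material=glass) → material is glass → Rejected.
(color=black, count=8, size=4, shape=square, material=stone) → material is stone → Accepted.
(color=black, count=5, size=4, shape=square, material=wood) → material is wood → Rejected.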